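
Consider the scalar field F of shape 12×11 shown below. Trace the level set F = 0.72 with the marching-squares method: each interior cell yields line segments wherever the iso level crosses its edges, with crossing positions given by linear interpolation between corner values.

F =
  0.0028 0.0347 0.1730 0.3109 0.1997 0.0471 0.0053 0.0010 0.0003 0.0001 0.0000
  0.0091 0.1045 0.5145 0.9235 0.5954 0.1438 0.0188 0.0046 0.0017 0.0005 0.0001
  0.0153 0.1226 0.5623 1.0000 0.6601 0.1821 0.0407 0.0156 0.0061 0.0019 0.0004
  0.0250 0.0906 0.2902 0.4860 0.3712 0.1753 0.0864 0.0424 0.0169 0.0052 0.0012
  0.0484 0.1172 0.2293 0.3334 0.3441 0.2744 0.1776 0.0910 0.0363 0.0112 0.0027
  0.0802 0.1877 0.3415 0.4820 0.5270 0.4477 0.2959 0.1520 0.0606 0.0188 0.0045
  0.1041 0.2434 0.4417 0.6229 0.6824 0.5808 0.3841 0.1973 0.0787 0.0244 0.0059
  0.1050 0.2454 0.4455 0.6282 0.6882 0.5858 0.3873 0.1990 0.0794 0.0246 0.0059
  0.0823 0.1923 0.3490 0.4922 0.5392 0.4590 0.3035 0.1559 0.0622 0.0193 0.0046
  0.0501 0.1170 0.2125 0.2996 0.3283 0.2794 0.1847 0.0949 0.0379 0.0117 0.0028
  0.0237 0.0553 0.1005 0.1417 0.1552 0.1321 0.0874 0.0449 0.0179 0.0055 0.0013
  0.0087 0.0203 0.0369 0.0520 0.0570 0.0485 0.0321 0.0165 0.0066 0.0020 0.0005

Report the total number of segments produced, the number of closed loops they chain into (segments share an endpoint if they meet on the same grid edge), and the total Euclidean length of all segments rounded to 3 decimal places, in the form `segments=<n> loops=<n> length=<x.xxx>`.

segments=6 loops=1 length=5.160

cell (0,2): code 0100 → (0.668,3.000)–(1.000,2.502)
cell (0,3): code 1000 → (1.000,3.620)–(0.668,3.000)
cell (1,2): code 0110 → (1.000,2.502)–(2.000,2.360)
cell (1,3): code 1001 → (2.000,3.824)–(1.000,3.620)
cell (2,2): code 0010 → (2.000,2.360)–(2.545,3.000)
cell (2,3): code 0001 → (2.545,3.000)–(2.000,3.824)
total: 6 segments, chained into 1 closed loop(s), length Σ = 5.160229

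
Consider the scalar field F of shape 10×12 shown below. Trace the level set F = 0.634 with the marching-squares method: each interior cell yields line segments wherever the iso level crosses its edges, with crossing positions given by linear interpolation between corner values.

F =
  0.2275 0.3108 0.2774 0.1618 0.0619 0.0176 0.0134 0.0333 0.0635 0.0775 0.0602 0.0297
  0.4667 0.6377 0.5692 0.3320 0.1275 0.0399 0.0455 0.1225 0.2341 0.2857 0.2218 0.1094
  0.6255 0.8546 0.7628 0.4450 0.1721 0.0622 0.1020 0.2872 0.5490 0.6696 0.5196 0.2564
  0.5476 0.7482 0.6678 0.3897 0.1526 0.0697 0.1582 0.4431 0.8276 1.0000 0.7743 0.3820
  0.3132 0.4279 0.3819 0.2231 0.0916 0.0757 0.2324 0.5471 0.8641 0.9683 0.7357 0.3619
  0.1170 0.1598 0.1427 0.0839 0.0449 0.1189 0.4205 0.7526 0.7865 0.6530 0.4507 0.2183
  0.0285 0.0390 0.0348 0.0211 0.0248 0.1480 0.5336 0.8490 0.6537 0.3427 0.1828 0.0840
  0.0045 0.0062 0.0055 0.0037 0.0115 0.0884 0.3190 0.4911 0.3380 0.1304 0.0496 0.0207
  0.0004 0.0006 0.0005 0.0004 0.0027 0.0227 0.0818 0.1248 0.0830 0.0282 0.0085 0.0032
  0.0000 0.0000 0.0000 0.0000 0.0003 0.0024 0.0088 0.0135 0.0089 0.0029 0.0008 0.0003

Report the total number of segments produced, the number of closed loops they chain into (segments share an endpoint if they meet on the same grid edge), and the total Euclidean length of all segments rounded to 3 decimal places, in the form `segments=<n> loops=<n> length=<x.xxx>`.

segments=28 loops=2 length=20.344

cell (0,0): code 0100 → (0.989,1.000)–(1.000,0.978)
cell (0,1): code 1000 → (1.000,1.054)–(0.989,1.000)
cell (1,0): code 0110 → (1.000,0.978)–(2.000,0.037)
cell (1,1): code 1101 → (1.335,2.000)–(1.000,1.054)
cell (1,2): code 1000 → (2.000,2.405)–(1.335,2.000)
cell (1,8): code 0100 → (1.907,9.000)–(2.000,8.705)
cell (1,9): code 1000 → (2.000,9.237)–(1.907,9.000)
cell (2,0): code 0110 → (2.000,0.037)–(3.000,0.431)
cell (2,2): code 1001 → (3.000,2.122)–(2.000,2.405)
cell (2,7): code 0100 → (2.305,8.000)–(3.000,7.496)
cell (2,8): code 1110 → (2.000,8.705)–(2.305,8.000)
cell (2,9): code 1101 → (2.449,10.000)–(2.000,9.237)
cell (2,10): code 1000 → (3.000,10.358)–(2.449,10.000)
cell (3,0): code 0010 → (3.000,0.431)–(3.357,1.000)
cell (3,1): code 0011 → (3.357,1.000)–(3.118,2.000)
cell (3,2): code 0001 → (3.118,2.000)–(3.000,2.122)
cell (3,7): code 0110 → (3.000,7.496)–(4.000,7.274)
cell (3,10): code 1001 → (4.000,10.272)–(3.000,10.358)
cell (4,6): code 0100 → (4.423,7.000)–(5.000,6.643)
cell (4,7): code 1110 → (4.000,7.274)–(4.423,7.000)
cell (4,9): code 1011 → (5.000,9.094)–(4.357,10.000)
cell (4,10): code 0001 → (4.357,10.000)–(4.000,10.272)
cell (5,6): code 0110 → (5.000,6.643)–(6.000,6.318)
cell (5,8): code 1011 → (6.000,8.063)–(5.061,9.000)
cell (5,9): code 0001 → (5.061,9.000)–(5.000,9.094)
cell (6,6): code 0010 → (6.000,6.318)–(6.601,7.000)
cell (6,7): code 0011 → (6.601,7.000)–(6.062,8.000)
cell (6,8): code 0001 → (6.062,8.000)–(6.000,8.063)
total: 28 segments, chained into 2 closed loop(s), length Σ = 20.344440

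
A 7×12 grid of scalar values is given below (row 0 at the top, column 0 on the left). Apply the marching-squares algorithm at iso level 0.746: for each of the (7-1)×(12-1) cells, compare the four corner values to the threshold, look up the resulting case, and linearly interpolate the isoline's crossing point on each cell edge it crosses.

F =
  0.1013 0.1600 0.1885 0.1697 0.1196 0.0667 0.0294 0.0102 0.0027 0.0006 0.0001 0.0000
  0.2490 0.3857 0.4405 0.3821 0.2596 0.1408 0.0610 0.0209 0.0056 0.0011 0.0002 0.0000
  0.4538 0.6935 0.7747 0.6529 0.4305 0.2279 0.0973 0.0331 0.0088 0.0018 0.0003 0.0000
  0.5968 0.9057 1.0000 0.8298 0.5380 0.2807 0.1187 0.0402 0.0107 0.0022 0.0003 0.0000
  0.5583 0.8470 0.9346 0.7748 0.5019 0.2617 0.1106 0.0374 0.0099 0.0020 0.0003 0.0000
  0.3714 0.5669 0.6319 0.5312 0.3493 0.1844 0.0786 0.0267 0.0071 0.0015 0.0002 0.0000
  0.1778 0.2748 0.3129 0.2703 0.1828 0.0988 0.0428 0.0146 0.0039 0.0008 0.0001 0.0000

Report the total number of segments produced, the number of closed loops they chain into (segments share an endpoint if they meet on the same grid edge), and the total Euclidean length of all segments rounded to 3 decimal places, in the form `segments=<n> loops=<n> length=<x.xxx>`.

segments=12 loops=1 length=8.547

cell (1,1): code 0100 → (1.914,2.000)–(2.000,1.647)
cell (1,2): code 1000 → (2.000,2.236)–(1.914,2.000)
cell (2,0): code 0100 → (2.247,1.000)–(3.000,0.483)
cell (2,1): code 1110 → (2.000,1.647)–(2.247,1.000)
cell (2,2): code 1101 → (2.526,3.000)–(2.000,2.236)
cell (2,3): code 1000 → (3.000,3.287)–(2.526,3.000)
cell (3,0): code 0110 → (3.000,0.483)–(4.000,0.650)
cell (3,3): code 1001 → (4.000,3.106)–(3.000,3.287)
cell (4,0): code 0010 → (4.000,0.650)–(4.361,1.000)
cell (4,1): code 0011 → (4.361,1.000)–(4.623,2.000)
cell (4,2): code 0011 → (4.623,2.000)–(4.118,3.000)
cell (4,3): code 0001 → (4.118,3.000)–(4.000,3.106)
total: 12 segments, chained into 1 closed loop(s), length Σ = 8.547048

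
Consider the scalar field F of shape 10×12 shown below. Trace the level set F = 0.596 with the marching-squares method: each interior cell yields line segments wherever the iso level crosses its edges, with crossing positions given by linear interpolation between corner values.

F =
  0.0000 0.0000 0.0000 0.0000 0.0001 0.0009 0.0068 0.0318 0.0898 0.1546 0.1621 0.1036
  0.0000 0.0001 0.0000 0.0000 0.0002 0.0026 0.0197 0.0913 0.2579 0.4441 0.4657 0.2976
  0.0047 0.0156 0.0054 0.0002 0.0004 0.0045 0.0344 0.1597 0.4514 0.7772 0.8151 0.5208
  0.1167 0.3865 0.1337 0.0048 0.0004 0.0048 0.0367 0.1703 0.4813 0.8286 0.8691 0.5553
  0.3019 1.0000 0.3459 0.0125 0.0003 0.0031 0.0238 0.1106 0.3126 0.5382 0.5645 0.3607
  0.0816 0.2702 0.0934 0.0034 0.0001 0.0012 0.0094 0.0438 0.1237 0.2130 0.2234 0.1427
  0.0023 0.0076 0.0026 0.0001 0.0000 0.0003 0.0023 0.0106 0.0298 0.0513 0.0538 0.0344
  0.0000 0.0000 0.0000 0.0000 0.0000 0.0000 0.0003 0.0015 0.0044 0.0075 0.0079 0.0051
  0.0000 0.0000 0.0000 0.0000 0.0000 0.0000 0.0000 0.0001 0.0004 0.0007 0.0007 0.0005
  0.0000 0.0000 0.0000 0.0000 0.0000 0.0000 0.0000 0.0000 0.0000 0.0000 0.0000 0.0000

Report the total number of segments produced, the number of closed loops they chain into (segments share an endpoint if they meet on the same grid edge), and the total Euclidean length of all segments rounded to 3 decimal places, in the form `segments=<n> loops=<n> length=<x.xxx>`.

cell (1,8): code 0100 → (1.456,9.000)–(2.000,8.444)
cell (1,9): code 1100 → (1.373,10.000)–(1.456,9.000)
cell (1,10): code 1000 → (2.000,10.744)–(1.373,10.000)
cell (2,8): code 0110 → (2.000,8.444)–(3.000,8.330)
cell (2,10): code 1001 → (3.000,10.870)–(2.000,10.744)
cell (3,0): code 0100 → (3.341,1.000)–(4.000,0.421)
cell (3,1): code 1000 → (4.000,1.618)–(3.341,1.000)
cell (3,8): code 0010 → (3.000,8.330)–(3.801,9.000)
cell (3,9): code 0011 → (3.801,9.000)–(3.897,10.000)
cell (3,10): code 0001 → (3.897,10.000)–(3.000,10.870)
cell (4,0): code 0010 → (4.000,0.421)–(4.554,1.000)
cell (4,1): code 0001 → (4.554,1.000)–(4.000,1.618)
total: 12 segments, chained into 2 closed loop(s), length Σ = 11.477041

segments=12 loops=2 length=11.477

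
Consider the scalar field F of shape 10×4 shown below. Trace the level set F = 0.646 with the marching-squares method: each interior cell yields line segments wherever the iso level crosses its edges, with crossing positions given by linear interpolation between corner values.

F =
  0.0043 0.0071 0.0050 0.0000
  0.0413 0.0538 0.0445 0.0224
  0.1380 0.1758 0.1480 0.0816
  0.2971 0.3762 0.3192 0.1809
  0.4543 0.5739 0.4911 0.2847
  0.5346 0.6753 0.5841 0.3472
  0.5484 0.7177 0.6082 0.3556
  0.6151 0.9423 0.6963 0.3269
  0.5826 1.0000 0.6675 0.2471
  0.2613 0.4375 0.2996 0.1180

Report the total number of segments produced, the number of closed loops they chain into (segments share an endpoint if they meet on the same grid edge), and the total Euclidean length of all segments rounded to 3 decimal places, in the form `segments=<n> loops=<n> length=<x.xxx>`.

cell (4,0): code 0100 → (4.711,1.000)–(5.000,0.792)
cell (4,1): code 1000 → (5.000,1.321)–(4.711,1.000)
cell (5,0): code 0110 → (5.000,0.792)–(6.000,0.576)
cell (5,1): code 1001 → (6.000,1.655)–(5.000,1.321)
cell (6,0): code 0110 → (6.000,0.576)–(7.000,0.094)
cell (6,1): code 1101 → (6.429,2.000)–(6.000,1.655)
cell (6,2): code 1000 → (7.000,2.136)–(6.429,2.000)
cell (7,0): code 0110 → (7.000,0.094)–(8.000,0.152)
cell (7,2): code 1001 → (8.000,2.051)–(7.000,2.136)
cell (8,0): code 0010 → (8.000,0.152)–(8.629,1.000)
cell (8,1): code 0011 → (8.629,1.000)–(8.058,2.000)
cell (8,2): code 0001 → (8.058,2.000)–(8.000,2.051)
total: 12 segments, chained into 1 closed loop(s), length Σ = 9.403602

segments=12 loops=1 length=9.404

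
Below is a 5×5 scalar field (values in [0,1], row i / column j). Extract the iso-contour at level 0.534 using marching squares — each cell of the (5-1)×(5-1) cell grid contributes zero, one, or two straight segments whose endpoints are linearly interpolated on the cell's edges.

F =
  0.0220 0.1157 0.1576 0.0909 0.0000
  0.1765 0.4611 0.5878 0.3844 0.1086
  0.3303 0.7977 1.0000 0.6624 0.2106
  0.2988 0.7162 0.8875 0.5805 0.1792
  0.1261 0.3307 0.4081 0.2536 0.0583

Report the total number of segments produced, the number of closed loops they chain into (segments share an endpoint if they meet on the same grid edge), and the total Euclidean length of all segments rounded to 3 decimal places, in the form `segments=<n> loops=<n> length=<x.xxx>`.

cell (0,1): code 0100 → (0.875,2.000)–(1.000,1.575)
cell (0,2): code 1000 → (1.000,2.265)–(0.875,2.000)
cell (1,0): code 0100 → (1.217,1.000)–(2.000,0.436)
cell (1,1): code 1110 → (1.000,1.575)–(1.217,1.000)
cell (1,2): code 1101 → (1.538,3.000)–(1.000,2.265)
cell (1,3): code 1000 → (2.000,3.284)–(1.538,3.000)
cell (2,0): code 0110 → (2.000,0.436)–(3.000,0.563)
cell (2,3): code 1001 → (3.000,3.116)–(2.000,3.284)
cell (3,0): code 0010 → (3.000,0.563)–(3.473,1.000)
cell (3,1): code 0011 → (3.473,1.000)–(3.737,2.000)
cell (3,2): code 0011 → (3.737,2.000)–(3.142,3.000)
cell (3,3): code 0001 → (3.142,3.000)–(3.000,3.116)
total: 12 segments, chained into 1 closed loop(s), length Σ = 8.816262

segments=12 loops=1 length=8.816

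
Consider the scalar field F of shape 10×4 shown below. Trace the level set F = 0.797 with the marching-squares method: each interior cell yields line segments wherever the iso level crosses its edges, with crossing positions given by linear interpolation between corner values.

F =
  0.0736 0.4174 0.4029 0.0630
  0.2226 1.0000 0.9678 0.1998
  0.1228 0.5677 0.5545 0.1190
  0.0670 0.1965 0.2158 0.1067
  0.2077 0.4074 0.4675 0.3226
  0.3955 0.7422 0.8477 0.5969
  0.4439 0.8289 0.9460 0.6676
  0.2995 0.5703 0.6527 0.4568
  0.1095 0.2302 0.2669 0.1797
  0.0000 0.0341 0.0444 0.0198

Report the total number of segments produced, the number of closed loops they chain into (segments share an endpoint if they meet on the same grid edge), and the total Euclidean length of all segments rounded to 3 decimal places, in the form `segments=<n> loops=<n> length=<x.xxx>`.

segments=14 loops=2 length=8.768

cell (0,0): code 0100 → (0.652,1.000)–(1.000,0.739)
cell (0,1): code 1100 → (0.698,2.000)–(0.652,1.000)
cell (0,2): code 1000 → (1.000,2.222)–(0.698,2.000)
cell (1,0): code 0010 → (1.000,0.739)–(1.470,1.000)
cell (1,1): code 0011 → (1.470,1.000)–(1.413,2.000)
cell (1,2): code 0001 → (1.413,2.000)–(1.000,2.222)
cell (4,1): code 0100 → (4.867,2.000)–(5.000,1.519)
cell (4,2): code 1000 → (5.000,2.202)–(4.867,2.000)
cell (5,0): code 0100 → (5.632,1.000)–(6.000,0.917)
cell (5,1): code 1110 → (5.000,1.519)–(5.632,1.000)
cell (5,2): code 1001 → (6.000,2.535)–(5.000,2.202)
cell (6,0): code 0010 → (6.000,0.917)–(6.123,1.000)
cell (6,1): code 0011 → (6.123,1.000)–(6.508,2.000)
cell (6,2): code 0001 → (6.508,2.000)–(6.000,2.535)
total: 14 segments, chained into 2 closed loop(s), length Σ = 8.768126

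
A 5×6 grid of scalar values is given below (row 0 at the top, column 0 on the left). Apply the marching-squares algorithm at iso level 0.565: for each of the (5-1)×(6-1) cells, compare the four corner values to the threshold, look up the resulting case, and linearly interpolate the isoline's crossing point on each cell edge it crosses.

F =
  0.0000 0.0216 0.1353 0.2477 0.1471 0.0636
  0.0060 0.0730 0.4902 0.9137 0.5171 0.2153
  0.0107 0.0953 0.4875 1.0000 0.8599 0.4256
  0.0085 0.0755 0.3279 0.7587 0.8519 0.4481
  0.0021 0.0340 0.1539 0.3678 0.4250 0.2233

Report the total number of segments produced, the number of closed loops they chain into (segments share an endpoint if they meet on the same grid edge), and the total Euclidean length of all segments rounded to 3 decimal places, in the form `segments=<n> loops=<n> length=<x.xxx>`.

cell (0,2): code 0100 → (0.476,3.000)–(1.000,2.177)
cell (0,3): code 1000 → (1.000,3.879)–(0.476,3.000)
cell (1,2): code 0110 → (1.000,2.177)–(2.000,2.151)
cell (1,3): code 1101 → (1.140,4.000)–(1.000,3.879)
cell (1,4): code 1000 → (2.000,4.679)–(1.140,4.000)
cell (2,2): code 0110 → (2.000,2.151)–(3.000,2.550)
cell (2,4): code 1001 → (3.000,4.711)–(2.000,4.679)
cell (3,2): code 0010 → (3.000,2.550)–(3.496,3.000)
cell (3,3): code 0011 → (3.496,3.000)–(3.672,4.000)
cell (3,4): code 0001 → (3.672,4.000)–(3.000,4.711)
total: 10 segments, chained into 1 closed loop(s), length Σ = 9.019813

segments=10 loops=1 length=9.020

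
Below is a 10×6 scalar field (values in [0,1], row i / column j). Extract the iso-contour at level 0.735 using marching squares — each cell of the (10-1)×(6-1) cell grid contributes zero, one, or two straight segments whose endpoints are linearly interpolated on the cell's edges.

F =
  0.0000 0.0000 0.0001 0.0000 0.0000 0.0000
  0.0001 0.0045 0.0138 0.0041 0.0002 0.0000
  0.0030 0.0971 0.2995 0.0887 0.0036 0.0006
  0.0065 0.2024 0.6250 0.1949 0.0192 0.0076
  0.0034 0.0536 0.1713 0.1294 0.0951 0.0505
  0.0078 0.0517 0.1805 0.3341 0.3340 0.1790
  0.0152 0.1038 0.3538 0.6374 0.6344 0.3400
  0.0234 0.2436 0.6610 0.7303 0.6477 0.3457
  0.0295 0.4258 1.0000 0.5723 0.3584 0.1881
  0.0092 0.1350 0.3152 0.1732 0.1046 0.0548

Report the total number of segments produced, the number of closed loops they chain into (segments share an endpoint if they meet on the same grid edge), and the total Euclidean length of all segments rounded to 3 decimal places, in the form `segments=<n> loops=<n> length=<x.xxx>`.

cell (7,1): code 0100 → (7.218,2.000)–(8.000,1.538)
cell (7,2): code 1000 → (8.000,2.620)–(7.218,2.000)
cell (8,1): code 0010 → (8.000,1.538)–(8.387,2.000)
cell (8,2): code 0001 → (8.387,2.000)–(8.000,2.620)
total: 4 segments, chained into 1 closed loop(s), length Σ = 3.238052

segments=4 loops=1 length=3.238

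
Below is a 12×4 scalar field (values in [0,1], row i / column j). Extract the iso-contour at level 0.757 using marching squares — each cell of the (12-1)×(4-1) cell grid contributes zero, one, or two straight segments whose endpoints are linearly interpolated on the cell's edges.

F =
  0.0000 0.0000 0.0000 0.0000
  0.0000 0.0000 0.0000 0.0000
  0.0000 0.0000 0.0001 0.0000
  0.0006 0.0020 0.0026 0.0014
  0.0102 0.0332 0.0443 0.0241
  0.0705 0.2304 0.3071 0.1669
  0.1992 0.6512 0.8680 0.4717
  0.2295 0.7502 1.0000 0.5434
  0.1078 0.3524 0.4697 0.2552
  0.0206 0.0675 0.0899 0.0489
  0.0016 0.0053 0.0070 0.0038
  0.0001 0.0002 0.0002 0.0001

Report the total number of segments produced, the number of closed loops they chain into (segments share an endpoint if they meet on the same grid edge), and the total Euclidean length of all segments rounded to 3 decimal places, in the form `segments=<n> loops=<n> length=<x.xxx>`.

cell (5,1): code 0100 → (5.802,2.000)–(6.000,1.488)
cell (5,2): code 1000 → (6.000,2.280)–(5.802,2.000)
cell (6,1): code 0110 → (6.000,1.488)–(7.000,1.027)
cell (6,2): code 1001 → (7.000,2.532)–(6.000,2.280)
cell (7,1): code 0010 → (7.000,1.027)–(7.458,2.000)
cell (7,2): code 0001 → (7.458,2.000)–(7.000,2.532)
total: 6 segments, chained into 1 closed loop(s), length Σ = 4.801789

segments=6 loops=1 length=4.802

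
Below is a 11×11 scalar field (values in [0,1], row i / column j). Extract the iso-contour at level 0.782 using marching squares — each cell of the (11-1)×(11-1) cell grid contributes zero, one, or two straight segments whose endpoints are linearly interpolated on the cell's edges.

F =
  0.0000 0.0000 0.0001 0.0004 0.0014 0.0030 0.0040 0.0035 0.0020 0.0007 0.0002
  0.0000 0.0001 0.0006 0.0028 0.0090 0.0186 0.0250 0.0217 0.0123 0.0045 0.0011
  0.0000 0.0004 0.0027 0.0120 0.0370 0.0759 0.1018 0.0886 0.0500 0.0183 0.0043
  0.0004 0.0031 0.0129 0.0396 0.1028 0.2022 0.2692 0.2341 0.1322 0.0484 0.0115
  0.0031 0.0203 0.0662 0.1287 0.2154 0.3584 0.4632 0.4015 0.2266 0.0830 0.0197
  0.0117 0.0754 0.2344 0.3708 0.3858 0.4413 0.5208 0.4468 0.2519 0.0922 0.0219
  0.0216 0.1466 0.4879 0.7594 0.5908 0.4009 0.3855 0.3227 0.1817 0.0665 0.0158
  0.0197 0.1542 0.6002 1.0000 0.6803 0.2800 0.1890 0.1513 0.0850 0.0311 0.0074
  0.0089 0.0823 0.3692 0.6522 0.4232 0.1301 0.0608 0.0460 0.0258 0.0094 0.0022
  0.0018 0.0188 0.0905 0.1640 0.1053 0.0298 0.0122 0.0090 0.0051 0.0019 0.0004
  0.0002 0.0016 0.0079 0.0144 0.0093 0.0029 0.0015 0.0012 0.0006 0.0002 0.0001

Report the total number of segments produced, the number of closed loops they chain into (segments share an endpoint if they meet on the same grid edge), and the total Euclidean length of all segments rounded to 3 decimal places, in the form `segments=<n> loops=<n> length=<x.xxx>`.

cell (6,2): code 0100 → (6.094,3.000)–(7.000,2.455)
cell (6,3): code 1000 → (7.000,3.682)–(6.094,3.000)
cell (7,2): code 0010 → (7.000,2.455)–(7.627,3.000)
cell (7,3): code 0001 → (7.627,3.000)–(7.000,3.682)
total: 4 segments, chained into 1 closed loop(s), length Σ = 3.948459

segments=4 loops=1 length=3.948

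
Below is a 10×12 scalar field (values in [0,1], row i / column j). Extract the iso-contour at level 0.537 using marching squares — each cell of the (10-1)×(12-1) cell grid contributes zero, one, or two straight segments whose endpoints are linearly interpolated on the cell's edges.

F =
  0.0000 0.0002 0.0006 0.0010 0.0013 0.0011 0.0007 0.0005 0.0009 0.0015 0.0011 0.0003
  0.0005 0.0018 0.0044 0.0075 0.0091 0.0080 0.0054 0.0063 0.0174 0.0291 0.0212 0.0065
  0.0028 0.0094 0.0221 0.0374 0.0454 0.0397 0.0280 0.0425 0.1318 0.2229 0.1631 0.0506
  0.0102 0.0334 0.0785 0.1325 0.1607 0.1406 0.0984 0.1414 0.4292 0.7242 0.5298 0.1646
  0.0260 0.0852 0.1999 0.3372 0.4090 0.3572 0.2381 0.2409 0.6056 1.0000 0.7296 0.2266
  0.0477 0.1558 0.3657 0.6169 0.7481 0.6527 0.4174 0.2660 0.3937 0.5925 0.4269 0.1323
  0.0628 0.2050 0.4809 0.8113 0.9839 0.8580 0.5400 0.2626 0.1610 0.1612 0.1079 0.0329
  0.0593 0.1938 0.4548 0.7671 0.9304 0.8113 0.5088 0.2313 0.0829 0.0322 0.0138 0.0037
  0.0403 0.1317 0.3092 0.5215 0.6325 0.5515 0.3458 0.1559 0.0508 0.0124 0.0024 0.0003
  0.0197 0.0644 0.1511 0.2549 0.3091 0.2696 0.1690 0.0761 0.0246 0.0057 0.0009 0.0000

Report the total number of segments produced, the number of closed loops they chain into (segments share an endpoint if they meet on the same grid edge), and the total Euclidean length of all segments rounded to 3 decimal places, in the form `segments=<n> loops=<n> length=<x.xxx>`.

cell (2,8): code 0100 → (2.627,9.000)–(3.000,8.365)
cell (2,9): code 1000 → (3.000,9.963)–(2.627,9.000)
cell (3,7): code 0100 → (3.611,8.000)–(4.000,7.812)
cell (3,8): code 1110 → (3.000,8.365)–(3.611,8.000)
cell (3,9): code 1101 → (3.036,10.000)–(3.000,9.963)
cell (3,10): code 1000 → (4.000,10.383)–(3.036,10.000)
cell (4,2): code 0100 → (4.714,3.000)–(5.000,2.682)
cell (4,3): code 1100 → (4.377,4.000)–(4.714,3.000)
cell (4,4): code 1100 → (4.608,5.000)–(4.377,4.000)
cell (4,5): code 1000 → (5.000,5.492)–(4.608,5.000)
cell (4,7): code 0010 → (4.000,7.812)–(4.324,8.000)
cell (4,8): code 0111 → (4.324,8.000)–(5.000,8.721)
cell (4,9): code 1011 → (5.000,9.335)–(4.636,10.000)
cell (4,10): code 0001 → (4.636,10.000)–(4.000,10.383)
cell (5,2): code 0110 → (5.000,2.682)–(6.000,2.170)
cell (5,5): code 1101 → (5.976,6.000)–(5.000,5.492)
cell (5,6): code 1000 → (6.000,6.011)–(5.976,6.000)
cell (5,8): code 0010 → (5.000,8.721)–(5.129,9.000)
cell (5,9): code 0001 → (5.129,9.000)–(5.000,9.335)
cell (6,2): code 0110 → (6.000,2.170)–(7.000,2.263)
cell (6,5): code 1011 → (7.000,5.907)–(6.096,6.000)
cell (6,6): code 0001 → (6.096,6.000)–(6.000,6.011)
cell (7,2): code 0010 → (7.000,2.263)–(7.937,3.000)
cell (7,3): code 0111 → (7.937,3.000)–(8.000,3.140)
cell (7,5): code 1001 → (8.000,5.070)–(7.000,5.907)
cell (8,3): code 0010 → (8.000,3.140)–(8.295,4.000)
cell (8,4): code 0011 → (8.295,4.000)–(8.051,5.000)
cell (8,5): code 0001 → (8.051,5.000)–(8.000,5.070)
total: 28 segments, chained into 2 closed loop(s), length Σ = 19.604307

segments=28 loops=2 length=19.604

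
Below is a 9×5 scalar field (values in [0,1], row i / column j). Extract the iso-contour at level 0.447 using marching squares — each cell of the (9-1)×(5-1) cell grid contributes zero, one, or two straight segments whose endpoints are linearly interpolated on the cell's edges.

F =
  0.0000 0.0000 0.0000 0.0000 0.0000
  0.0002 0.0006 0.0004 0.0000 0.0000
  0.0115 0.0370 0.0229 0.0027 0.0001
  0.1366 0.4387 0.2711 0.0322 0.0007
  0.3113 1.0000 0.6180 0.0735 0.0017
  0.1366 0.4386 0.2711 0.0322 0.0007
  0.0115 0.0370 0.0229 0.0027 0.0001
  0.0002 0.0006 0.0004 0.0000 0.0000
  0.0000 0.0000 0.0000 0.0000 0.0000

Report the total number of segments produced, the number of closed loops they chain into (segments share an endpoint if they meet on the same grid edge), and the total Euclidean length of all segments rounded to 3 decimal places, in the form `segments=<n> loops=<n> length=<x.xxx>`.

cell (3,0): code 0100 → (3.015,1.000)–(4.000,0.197)
cell (3,1): code 1100 → (3.507,2.000)–(3.015,1.000)
cell (3,2): code 1000 → (4.000,2.314)–(3.507,2.000)
cell (4,0): code 0010 → (4.000,0.197)–(4.985,1.000)
cell (4,1): code 0011 → (4.985,1.000)–(4.493,2.000)
cell (4,2): code 0001 → (4.493,2.000)–(4.000,2.314)
total: 6 segments, chained into 1 closed loop(s), length Σ = 5.939906

segments=6 loops=1 length=5.940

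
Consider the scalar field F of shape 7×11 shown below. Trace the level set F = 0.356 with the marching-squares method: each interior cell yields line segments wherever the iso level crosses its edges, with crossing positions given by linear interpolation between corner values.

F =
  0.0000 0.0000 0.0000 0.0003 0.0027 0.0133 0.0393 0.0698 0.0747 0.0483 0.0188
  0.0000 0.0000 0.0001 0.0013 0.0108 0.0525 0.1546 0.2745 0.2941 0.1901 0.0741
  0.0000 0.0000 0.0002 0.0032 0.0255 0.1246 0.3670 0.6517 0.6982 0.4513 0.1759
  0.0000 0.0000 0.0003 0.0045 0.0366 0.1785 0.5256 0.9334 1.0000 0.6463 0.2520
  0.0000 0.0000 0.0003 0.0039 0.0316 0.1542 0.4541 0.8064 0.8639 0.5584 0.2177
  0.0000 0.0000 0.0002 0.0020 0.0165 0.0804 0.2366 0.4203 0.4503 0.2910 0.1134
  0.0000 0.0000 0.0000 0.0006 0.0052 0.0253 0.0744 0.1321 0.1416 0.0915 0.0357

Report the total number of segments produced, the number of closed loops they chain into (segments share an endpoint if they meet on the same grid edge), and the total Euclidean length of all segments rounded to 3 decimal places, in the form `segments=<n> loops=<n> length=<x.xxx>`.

segments=16 loops=1 length=13.043

cell (1,5): code 0100 → (1.948,6.000)–(2.000,5.955)
cell (1,6): code 1100 → (1.216,7.000)–(1.948,6.000)
cell (1,7): code 1100 → (1.153,8.000)–(1.216,7.000)
cell (1,8): code 1100 → (1.635,9.000)–(1.153,8.000)
cell (1,9): code 1000 → (2.000,9.346)–(1.635,9.000)
cell (2,5): code 0110 → (2.000,5.955)–(3.000,5.511)
cell (2,9): code 1001 → (3.000,9.736)–(2.000,9.346)
cell (3,5): code 0110 → (3.000,5.511)–(4.000,5.673)
cell (3,9): code 1001 → (4.000,9.594)–(3.000,9.736)
cell (4,5): code 0010 → (4.000,5.673)–(4.451,6.000)
cell (4,6): code 0111 → (4.451,6.000)–(5.000,6.650)
cell (4,8): code 1011 → (5.000,8.592)–(4.757,9.000)
cell (4,9): code 0001 → (4.757,9.000)–(4.000,9.594)
cell (5,6): code 0010 → (5.000,6.650)–(5.223,7.000)
cell (5,7): code 0011 → (5.223,7.000)–(5.305,8.000)
cell (5,8): code 0001 → (5.305,8.000)–(5.000,8.592)
total: 16 segments, chained into 1 closed loop(s), length Σ = 13.043137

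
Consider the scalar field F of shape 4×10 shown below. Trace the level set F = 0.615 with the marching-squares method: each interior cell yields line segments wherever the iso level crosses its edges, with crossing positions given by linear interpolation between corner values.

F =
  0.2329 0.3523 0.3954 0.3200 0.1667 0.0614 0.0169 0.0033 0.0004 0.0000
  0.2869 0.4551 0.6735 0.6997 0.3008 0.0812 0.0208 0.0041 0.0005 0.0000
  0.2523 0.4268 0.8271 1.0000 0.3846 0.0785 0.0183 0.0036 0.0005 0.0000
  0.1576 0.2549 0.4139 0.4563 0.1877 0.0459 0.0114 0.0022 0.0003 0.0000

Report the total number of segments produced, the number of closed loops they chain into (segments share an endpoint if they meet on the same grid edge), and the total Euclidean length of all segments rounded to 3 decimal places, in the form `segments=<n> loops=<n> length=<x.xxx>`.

cell (0,1): code 0100 → (0.790,2.000)–(1.000,1.732)
cell (0,2): code 1100 → (0.777,3.000)–(0.790,2.000)
cell (0,3): code 1000 → (1.000,3.212)–(0.777,3.000)
cell (1,1): code 0110 → (1.000,1.732)–(2.000,1.470)
cell (1,3): code 1001 → (2.000,3.626)–(1.000,3.212)
cell (2,1): code 0010 → (2.000,1.470)–(2.513,2.000)
cell (2,2): code 0011 → (2.513,2.000)–(2.708,3.000)
cell (2,3): code 0001 → (2.708,3.000)–(2.000,3.626)
total: 8 segments, chained into 1 closed loop(s), length Σ = 6.465823

segments=8 loops=1 length=6.466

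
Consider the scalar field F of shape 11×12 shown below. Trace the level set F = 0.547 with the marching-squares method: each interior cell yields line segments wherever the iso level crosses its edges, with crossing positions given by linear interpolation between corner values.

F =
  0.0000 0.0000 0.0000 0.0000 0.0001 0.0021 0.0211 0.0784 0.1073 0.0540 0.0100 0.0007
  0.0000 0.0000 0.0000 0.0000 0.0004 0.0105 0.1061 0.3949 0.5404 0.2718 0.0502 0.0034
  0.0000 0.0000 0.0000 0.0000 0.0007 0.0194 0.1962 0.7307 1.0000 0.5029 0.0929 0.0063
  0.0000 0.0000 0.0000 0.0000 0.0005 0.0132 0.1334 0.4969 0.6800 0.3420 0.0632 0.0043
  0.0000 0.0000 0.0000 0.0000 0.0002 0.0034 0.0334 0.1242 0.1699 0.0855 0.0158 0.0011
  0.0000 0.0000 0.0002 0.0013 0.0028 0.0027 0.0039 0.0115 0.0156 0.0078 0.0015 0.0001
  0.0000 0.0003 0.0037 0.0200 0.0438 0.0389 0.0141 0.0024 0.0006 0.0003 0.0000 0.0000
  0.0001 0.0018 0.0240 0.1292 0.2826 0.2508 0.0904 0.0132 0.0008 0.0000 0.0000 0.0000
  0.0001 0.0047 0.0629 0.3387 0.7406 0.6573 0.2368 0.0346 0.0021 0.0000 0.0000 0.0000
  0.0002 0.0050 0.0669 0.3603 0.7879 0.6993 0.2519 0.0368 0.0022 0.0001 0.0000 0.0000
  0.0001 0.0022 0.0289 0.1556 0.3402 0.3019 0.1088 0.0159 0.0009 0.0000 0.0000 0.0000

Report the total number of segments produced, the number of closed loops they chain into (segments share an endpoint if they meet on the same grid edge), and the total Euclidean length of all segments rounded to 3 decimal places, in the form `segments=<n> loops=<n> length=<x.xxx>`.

segments=16 loops=2 length=12.995

cell (1,6): code 0100 → (1.453,7.000)–(2.000,6.656)
cell (1,7): code 1100 → (1.014,8.000)–(1.453,7.000)
cell (1,8): code 1000 → (2.000,8.911)–(1.014,8.000)
cell (2,6): code 0010 → (2.000,6.656)–(2.786,7.000)
cell (2,7): code 0111 → (2.786,7.000)–(3.000,7.274)
cell (2,8): code 1001 → (3.000,8.393)–(2.000,8.911)
cell (3,7): code 0010 → (3.000,7.274)–(3.261,8.000)
cell (3,8): code 0001 → (3.261,8.000)–(3.000,8.393)
cell (7,3): code 0100 → (7.577,4.000)–(8.000,3.518)
cell (7,4): code 1100 → (7.729,5.000)–(7.577,4.000)
cell (7,5): code 1000 → (8.000,5.262)–(7.729,5.000)
cell (8,3): code 0110 → (8.000,3.518)–(9.000,3.437)
cell (8,5): code 1001 → (9.000,5.340)–(8.000,5.262)
cell (9,3): code 0010 → (9.000,3.437)–(9.538,4.000)
cell (9,4): code 0011 → (9.538,4.000)–(9.383,5.000)
cell (9,5): code 0001 → (9.383,5.000)–(9.000,5.340)
total: 16 segments, chained into 2 closed loop(s), length Σ = 12.995012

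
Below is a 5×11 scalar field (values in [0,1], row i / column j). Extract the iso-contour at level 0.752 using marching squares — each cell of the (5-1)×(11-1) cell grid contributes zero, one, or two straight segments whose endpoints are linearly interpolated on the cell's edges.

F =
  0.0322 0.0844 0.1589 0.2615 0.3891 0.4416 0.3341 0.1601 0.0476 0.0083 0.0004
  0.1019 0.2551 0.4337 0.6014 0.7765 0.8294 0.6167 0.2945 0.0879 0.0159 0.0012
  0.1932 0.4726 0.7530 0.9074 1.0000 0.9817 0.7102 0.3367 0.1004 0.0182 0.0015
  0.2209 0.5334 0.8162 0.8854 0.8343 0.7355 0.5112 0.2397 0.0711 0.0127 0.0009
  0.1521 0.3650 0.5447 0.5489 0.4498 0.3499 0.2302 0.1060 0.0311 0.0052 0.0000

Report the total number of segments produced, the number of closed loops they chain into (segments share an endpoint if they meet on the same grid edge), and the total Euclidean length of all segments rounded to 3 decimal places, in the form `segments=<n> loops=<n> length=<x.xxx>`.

segments=14 loops=1 length=10.485

cell (0,3): code 0100 → (0.937,4.000)–(1.000,3.860)
cell (0,4): code 1100 → (0.800,5.000)–(0.937,4.000)
cell (0,5): code 1000 → (1.000,5.364)–(0.800,5.000)
cell (1,1): code 0100 → (1.997,2.000)–(2.000,1.996)
cell (1,2): code 1100 → (1.492,3.000)–(1.997,2.000)
cell (1,3): code 1110 → (1.000,3.860)–(1.492,3.000)
cell (1,5): code 1001 → (2.000,5.846)–(1.000,5.364)
cell (2,1): code 0110 → (2.000,1.996)–(3.000,1.773)
cell (2,4): code 1011 → (3.000,4.833)–(2.933,5.000)
cell (2,5): code 0001 → (2.933,5.000)–(2.000,5.846)
cell (3,1): code 0010 → (3.000,1.773)–(3.236,2.000)
cell (3,2): code 0011 → (3.236,2.000)–(3.396,3.000)
cell (3,3): code 0011 → (3.396,3.000)–(3.214,4.000)
cell (3,4): code 0001 → (3.214,4.000)–(3.000,4.833)
total: 14 segments, chained into 1 closed loop(s), length Σ = 10.484967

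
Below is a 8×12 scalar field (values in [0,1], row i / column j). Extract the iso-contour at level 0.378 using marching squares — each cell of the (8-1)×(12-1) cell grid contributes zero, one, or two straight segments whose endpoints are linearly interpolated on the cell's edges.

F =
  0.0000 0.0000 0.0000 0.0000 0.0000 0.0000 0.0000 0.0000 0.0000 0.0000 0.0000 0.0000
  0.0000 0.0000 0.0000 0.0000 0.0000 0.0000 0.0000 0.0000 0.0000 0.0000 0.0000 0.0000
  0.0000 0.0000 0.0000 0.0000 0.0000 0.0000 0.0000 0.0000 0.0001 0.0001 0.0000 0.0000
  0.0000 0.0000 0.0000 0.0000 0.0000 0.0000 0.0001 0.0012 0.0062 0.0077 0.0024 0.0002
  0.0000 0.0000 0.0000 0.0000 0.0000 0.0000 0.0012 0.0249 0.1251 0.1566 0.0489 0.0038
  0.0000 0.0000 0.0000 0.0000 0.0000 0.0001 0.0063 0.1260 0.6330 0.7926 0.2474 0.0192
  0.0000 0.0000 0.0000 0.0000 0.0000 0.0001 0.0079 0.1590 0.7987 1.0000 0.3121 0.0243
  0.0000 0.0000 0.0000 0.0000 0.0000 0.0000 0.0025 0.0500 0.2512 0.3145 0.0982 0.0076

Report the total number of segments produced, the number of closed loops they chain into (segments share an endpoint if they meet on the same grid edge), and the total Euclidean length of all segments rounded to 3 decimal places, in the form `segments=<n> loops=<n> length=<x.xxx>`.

cell (4,7): code 0100 → (4.498,8.000)–(5.000,7.497)
cell (4,8): code 1100 → (4.348,9.000)–(4.498,8.000)
cell (4,9): code 1000 → (5.000,9.760)–(4.348,9.000)
cell (5,7): code 0110 → (5.000,7.497)–(6.000,7.342)
cell (5,9): code 1001 → (6.000,9.904)–(5.000,9.760)
cell (6,7): code 0010 → (6.000,7.342)–(6.768,8.000)
cell (6,8): code 0011 → (6.768,8.000)–(6.907,9.000)
cell (6,9): code 0001 → (6.907,9.000)–(6.000,9.904)
total: 8 segments, chained into 1 closed loop(s), length Σ = 8.047609

segments=8 loops=1 length=8.048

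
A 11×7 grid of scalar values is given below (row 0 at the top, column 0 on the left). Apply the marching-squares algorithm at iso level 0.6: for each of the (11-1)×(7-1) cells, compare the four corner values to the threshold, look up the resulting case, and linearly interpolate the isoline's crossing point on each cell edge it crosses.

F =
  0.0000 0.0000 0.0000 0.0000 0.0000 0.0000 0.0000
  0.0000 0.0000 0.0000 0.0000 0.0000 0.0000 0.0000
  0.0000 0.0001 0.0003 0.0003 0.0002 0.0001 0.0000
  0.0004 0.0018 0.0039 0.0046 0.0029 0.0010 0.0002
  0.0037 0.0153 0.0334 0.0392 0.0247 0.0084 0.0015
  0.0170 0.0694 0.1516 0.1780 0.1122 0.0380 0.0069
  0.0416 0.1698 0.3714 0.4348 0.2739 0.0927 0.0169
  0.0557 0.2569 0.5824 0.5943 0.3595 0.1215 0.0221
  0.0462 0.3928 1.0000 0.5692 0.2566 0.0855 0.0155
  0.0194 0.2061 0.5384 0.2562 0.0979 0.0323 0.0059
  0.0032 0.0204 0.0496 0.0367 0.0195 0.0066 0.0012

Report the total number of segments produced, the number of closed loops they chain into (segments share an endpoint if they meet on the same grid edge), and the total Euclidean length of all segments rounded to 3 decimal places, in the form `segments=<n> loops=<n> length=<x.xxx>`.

cell (7,1): code 0100 → (7.042,2.000)–(8.000,1.341)
cell (7,2): code 1000 → (8.000,2.929)–(7.042,2.000)
cell (8,1): code 0010 → (8.000,1.341)–(8.867,2.000)
cell (8,2): code 0001 → (8.867,2.000)–(8.000,2.929)
total: 4 segments, chained into 1 closed loop(s), length Σ = 4.855112

segments=4 loops=1 length=4.855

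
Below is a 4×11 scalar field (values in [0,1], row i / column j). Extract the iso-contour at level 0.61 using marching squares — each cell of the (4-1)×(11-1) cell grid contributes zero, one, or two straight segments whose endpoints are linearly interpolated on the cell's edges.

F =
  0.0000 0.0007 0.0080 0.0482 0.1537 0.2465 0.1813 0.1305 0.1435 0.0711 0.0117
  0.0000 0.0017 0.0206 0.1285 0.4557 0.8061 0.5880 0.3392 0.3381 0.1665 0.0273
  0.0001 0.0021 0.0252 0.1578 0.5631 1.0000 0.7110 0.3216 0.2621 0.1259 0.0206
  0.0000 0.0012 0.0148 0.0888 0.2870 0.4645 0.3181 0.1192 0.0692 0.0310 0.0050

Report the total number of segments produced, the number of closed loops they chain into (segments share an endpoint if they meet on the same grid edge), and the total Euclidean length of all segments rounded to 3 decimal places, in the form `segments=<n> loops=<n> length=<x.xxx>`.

cell (0,4): code 0100 → (0.650,5.000)–(1.000,4.440)
cell (0,5): code 1000 → (1.000,5.899)–(0.650,5.000)
cell (1,4): code 0110 → (1.000,4.440)–(2.000,4.107)
cell (1,5): code 1101 → (1.179,6.000)–(1.000,5.899)
cell (1,6): code 1000 → (2.000,6.259)–(1.179,6.000)
cell (2,4): code 0010 → (2.000,4.107)–(2.728,5.000)
cell (2,5): code 0011 → (2.728,5.000)–(2.257,6.000)
cell (2,6): code 0001 → (2.257,6.000)–(2.000,6.259)
total: 8 segments, chained into 1 closed loop(s), length Σ = 6.368477

segments=8 loops=1 length=6.368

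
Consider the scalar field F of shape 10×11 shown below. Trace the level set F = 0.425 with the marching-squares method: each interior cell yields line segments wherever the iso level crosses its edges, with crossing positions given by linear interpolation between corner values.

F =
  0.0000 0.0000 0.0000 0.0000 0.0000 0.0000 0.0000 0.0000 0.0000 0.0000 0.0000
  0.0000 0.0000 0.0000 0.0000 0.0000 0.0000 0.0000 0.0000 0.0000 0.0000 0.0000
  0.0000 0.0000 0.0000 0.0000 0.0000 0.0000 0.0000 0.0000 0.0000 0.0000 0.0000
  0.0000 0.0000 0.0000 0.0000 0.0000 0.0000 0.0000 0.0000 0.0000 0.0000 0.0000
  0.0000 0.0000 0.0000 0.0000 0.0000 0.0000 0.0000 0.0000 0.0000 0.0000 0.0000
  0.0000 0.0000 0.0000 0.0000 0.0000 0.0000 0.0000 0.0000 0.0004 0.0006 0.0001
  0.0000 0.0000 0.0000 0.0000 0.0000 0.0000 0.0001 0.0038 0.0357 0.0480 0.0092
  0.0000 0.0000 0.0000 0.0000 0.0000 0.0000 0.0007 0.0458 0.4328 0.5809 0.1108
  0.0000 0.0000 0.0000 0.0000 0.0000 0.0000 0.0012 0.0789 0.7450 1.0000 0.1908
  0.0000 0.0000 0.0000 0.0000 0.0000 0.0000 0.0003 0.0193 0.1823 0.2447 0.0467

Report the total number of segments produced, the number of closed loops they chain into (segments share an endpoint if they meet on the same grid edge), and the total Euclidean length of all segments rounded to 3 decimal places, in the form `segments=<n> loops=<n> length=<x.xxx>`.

segments=8 loops=1 length=6.481

cell (6,7): code 0100 → (6.980,8.000)–(7.000,7.980)
cell (6,8): code 1100 → (6.707,9.000)–(6.980,8.000)
cell (6,9): code 1000 → (7.000,9.332)–(6.707,9.000)
cell (7,7): code 0110 → (7.000,7.980)–(8.000,7.520)
cell (7,9): code 1001 → (8.000,9.711)–(7.000,9.332)
cell (8,7): code 0010 → (8.000,7.520)–(8.569,8.000)
cell (8,8): code 0011 → (8.569,8.000)–(8.761,9.000)
cell (8,9): code 0001 → (8.761,9.000)–(8.000,9.711)
total: 8 segments, chained into 1 closed loop(s), length Σ = 6.481373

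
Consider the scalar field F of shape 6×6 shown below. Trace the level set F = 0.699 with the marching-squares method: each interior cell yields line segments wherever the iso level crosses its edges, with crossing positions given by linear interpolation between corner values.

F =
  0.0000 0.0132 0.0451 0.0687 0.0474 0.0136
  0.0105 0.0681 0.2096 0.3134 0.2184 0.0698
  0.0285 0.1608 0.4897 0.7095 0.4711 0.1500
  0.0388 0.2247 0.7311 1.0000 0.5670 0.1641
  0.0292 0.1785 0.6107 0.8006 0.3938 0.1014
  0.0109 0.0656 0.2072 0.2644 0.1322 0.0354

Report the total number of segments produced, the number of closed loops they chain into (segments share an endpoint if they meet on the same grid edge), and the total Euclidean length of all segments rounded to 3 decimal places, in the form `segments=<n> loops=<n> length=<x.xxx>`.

cell (1,2): code 0100 → (1.973,3.000)–(2.000,2.952)
cell (1,3): code 1000 → (2.000,3.044)–(1.973,3.000)
cell (2,1): code 0100 → (2.867,2.000)–(3.000,1.937)
cell (2,2): code 1110 → (2.000,2.952)–(2.867,2.000)
cell (2,3): code 1001 → (3.000,3.695)–(2.000,3.044)
cell (3,1): code 0010 → (3.000,1.937)–(3.267,2.000)
cell (3,2): code 0111 → (3.267,2.000)–(4.000,2.465)
cell (3,3): code 1001 → (4.000,3.250)–(3.000,3.695)
cell (4,2): code 0010 → (4.000,2.465)–(4.189,3.000)
cell (4,3): code 0001 → (4.189,3.000)–(4.000,3.250)
total: 10 segments, chained into 1 closed loop(s), length Σ = 5.852651

segments=10 loops=1 length=5.853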